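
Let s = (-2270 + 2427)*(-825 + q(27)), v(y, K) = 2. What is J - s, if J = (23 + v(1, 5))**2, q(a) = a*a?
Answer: 15697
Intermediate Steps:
q(a) = a**2
J = 625 (J = (23 + 2)**2 = 25**2 = 625)
s = -15072 (s = (-2270 + 2427)*(-825 + 27**2) = 157*(-825 + 729) = 157*(-96) = -15072)
J - s = 625 - 1*(-15072) = 625 + 15072 = 15697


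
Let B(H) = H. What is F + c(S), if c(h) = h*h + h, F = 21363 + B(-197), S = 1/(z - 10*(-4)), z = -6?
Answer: 24467931/1156 ≈ 21166.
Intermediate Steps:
S = 1/34 (S = 1/(-6 - 10*(-4)) = 1/(-6 + 40) = 1/34 ≈ 0.029412)
F = 21166 (F = 21363 - 197 = 21166)
c(h) = h + h² (c(h) = h² + h = h + h²)
F + c(S) = 21166 + (1 + 1/34)/34 = 21166 + (1/34)*(35/34) = 21166 + 35/1156 = 24467931/1156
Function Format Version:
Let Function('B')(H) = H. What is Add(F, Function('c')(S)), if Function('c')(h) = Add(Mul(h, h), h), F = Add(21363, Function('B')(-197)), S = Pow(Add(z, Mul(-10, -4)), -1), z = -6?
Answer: Rational(24467931, 1156) ≈ 21166.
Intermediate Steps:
S = Rational(1, 34) (S = Pow(Add(-6, Mul(-10, -4)), -1) = Pow(Add(-6, 40), -1) = Pow(34, -1) = Rational(1, 34) ≈ 0.029412)
F = 21166 (F = Add(21363, -197) = 21166)
Function('c')(h) = Add(h, Pow(h, 2)) (Function('c')(h) = Add(Pow(h, 2), h) = Add(h, Pow(h, 2)))
Add(F, Function('c')(S)) = Add(21166, Mul(Rational(1, 34), Add(1, Rational(1, 34)))) = Add(21166, Mul(Rational(1, 34), Rational(35, 34))) = Add(21166, Rational(35, 1156)) = Rational(24467931, 1156)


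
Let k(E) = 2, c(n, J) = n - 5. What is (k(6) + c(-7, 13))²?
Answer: 100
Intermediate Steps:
c(n, J) = -5 + n
(k(6) + c(-7, 13))² = (2 + (-5 - 7))² = (2 - 12)² = (-10)² = 100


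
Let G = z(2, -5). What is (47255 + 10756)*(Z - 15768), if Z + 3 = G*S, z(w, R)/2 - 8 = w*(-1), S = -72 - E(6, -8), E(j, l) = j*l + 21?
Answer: -946217421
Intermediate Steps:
E(j, l) = 21 + j*l
S = -45 (S = -72 - (21 + 6*(-8)) = -72 - (21 - 48) = -72 - 1*(-27) = -72 + 27 = -45)
z(w, R) = 16 - 2*w (z(w, R) = 16 + 2*(w*(-1)) = 16 + 2*(-w) = 16 - 2*w)
G = 12 (G = 16 - 2*2 = 16 - 4 = 12)
Z = -543 (Z = -3 + 12*(-45) = -3 - 540 = -543)
(47255 + 10756)*(Z - 15768) = (47255 + 10756)*(-543 - 15768) = 58011*(-16311) = -946217421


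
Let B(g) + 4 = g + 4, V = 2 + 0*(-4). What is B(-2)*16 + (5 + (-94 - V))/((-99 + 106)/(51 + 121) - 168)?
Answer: -129828/4127 ≈ -31.458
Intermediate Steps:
V = 2 (V = 2 + 0 = 2)
B(g) = g (B(g) = -4 + (g + 4) = -4 + (4 + g) = g)
B(-2)*16 + (5 + (-94 - V))/((-99 + 106)/(51 + 121) - 168) = -2*16 + (5 + (-94 - 1*2))/((-99 + 106)/(51 + 121) - 168) = -32 + (5 + (-94 - 2))/(7/172 - 168) = -32 + (5 - 96)/(7*(1/172) - 168) = -32 - 91/(7/172 - 168) = -32 - 91/(-28889/172) = -32 - 91*(-172/28889) = -32 + 2236/4127 = -129828/4127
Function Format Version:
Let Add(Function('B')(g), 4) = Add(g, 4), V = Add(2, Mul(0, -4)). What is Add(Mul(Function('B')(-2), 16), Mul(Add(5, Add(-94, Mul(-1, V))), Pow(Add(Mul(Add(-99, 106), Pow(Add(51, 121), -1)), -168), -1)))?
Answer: Rational(-129828, 4127) ≈ -31.458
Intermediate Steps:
V = 2 (V = Add(2, 0) = 2)
Function('B')(g) = g (Function('B')(g) = Add(-4, Add(g, 4)) = Add(-4, Add(4, g)) = g)
Add(Mul(Function('B')(-2), 16), Mul(Add(5, Add(-94, Mul(-1, V))), Pow(Add(Mul(Add(-99, 106), Pow(Add(51, 121), -1)), -168), -1))) = Add(Mul(-2, 16), Mul(Add(5, Add(-94, Mul(-1, 2))), Pow(Add(Mul(Add(-99, 106), Pow(Add(51, 121), -1)), -168), -1))) = Add(-32, Mul(Add(5, Add(-94, -2)), Pow(Add(Mul(7, Pow(172, -1)), -168), -1))) = Add(-32, Mul(Add(5, -96), Pow(Add(Mul(7, Rational(1, 172)), -168), -1))) = Add(-32, Mul(-91, Pow(Add(Rational(7, 172), -168), -1))) = Add(-32, Mul(-91, Pow(Rational(-28889, 172), -1))) = Add(-32, Mul(-91, Rational(-172, 28889))) = Add(-32, Rational(2236, 4127)) = Rational(-129828, 4127)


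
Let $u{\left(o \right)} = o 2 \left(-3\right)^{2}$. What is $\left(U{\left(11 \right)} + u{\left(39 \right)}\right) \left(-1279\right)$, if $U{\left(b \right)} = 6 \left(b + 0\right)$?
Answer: $-982272$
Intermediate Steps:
$u{\left(o \right)} = 18 o$ ($u{\left(o \right)} = 2 o 9 = 18 o$)
$U{\left(b \right)} = 6 b$
$\left(U{\left(11 \right)} + u{\left(39 \right)}\right) \left(-1279\right) = \left(6 \cdot 11 + 18 \cdot 39\right) \left(-1279\right) = \left(66 + 702\right) \left(-1279\right) = 768 \left(-1279\right) = -982272$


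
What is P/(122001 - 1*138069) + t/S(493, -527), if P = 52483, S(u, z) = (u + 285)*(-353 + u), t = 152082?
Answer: -14610691/7813065 ≈ -1.8700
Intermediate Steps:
S(u, z) = (-353 + u)*(285 + u) (S(u, z) = (285 + u)*(-353 + u) = (-353 + u)*(285 + u))
P/(122001 - 1*138069) + t/S(493, -527) = 52483/(122001 - 1*138069) + 152082/(-100605 + 493**2 - 68*493) = 52483/(122001 - 138069) + 152082/(-100605 + 243049 - 33524) = 52483/(-16068) + 152082/108920 = 52483*(-1/16068) + 152082*(1/108920) = -52483/16068 + 10863/7780 = -14610691/7813065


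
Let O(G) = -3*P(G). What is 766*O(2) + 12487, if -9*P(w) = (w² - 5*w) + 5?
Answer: 36695/3 ≈ 12232.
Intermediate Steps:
P(w) = -5/9 - w²/9 + 5*w/9 (P(w) = -((w² - 5*w) + 5)/9 = -(5 + w² - 5*w)/9 = -5/9 - w²/9 + 5*w/9)
O(G) = 5/3 - 5*G/3 + G²/3 (O(G) = -3*(-5/9 - G²/9 + 5*G/9) = 5/3 - 5*G/3 + G²/3)
766*O(2) + 12487 = 766*(5/3 - 5/3*2 + (⅓)*2²) + 12487 = 766*(5/3 - 10/3 + (⅓)*4) + 12487 = 766*(5/3 - 10/3 + 4/3) + 12487 = 766*(-⅓) + 12487 = -766/3 + 12487 = 36695/3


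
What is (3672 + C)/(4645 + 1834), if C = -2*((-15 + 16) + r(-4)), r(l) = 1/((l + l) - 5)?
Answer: 47712/84227 ≈ 0.56647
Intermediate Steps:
r(l) = 1/(-5 + 2*l) (r(l) = 1/(2*l - 5) = 1/(-5 + 2*l))
C = -24/13 (C = -2*((-15 + 16) + 1/(-5 + 2*(-4))) = -2*(1 + 1/(-5 - 8)) = -2*(1 + 1/(-13)) = -2*(1 - 1/13) = -2*12/13 = -24/13 ≈ -1.8462)
(3672 + C)/(4645 + 1834) = (3672 - 24/13)/(4645 + 1834) = (47712/13)/6479 = (47712/13)*(1/6479) = 47712/84227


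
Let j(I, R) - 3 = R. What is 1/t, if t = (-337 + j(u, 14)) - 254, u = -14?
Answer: -1/574 ≈ -0.0017422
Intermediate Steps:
j(I, R) = 3 + R
t = -574 (t = (-337 + (3 + 14)) - 254 = (-337 + 17) - 254 = -320 - 254 = -574)
1/t = 1/(-574) = -1/574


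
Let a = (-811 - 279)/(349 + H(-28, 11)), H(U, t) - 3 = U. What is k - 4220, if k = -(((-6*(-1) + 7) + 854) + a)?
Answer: -823549/162 ≈ -5083.6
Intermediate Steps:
H(U, t) = 3 + U
a = -545/162 (a = (-811 - 279)/(349 + (3 - 28)) = -1090/(349 - 25) = -1090/324 = -1090*1/324 = -545/162 ≈ -3.3642)
k = -139909/162 (k = -(((-6*(-1) + 7) + 854) - 545/162) = -(((6 + 7) + 854) - 545/162) = -((13 + 854) - 545/162) = -(867 - 545/162) = -1*139909/162 = -139909/162 ≈ -863.64)
k - 4220 = -139909/162 - 4220 = -823549/162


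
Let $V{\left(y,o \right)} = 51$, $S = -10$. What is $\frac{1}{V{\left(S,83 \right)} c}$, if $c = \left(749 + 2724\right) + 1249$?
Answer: $\frac{1}{240822} \approx 4.1524 \cdot 10^{-6}$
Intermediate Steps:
$c = 4722$ ($c = 3473 + 1249 = 4722$)
$\frac{1}{V{\left(S,83 \right)} c} = \frac{1}{51 \cdot 4722} = \frac{1}{51} \cdot \frac{1}{4722} = \frac{1}{240822}$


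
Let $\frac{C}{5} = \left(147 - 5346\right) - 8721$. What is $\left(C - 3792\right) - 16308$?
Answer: $-89700$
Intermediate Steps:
$C = -69600$ ($C = 5 \left(\left(147 - 5346\right) - 8721\right) = 5 \left(-5199 - 8721\right) = 5 \left(-13920\right) = -69600$)
$\left(C - 3792\right) - 16308 = \left(-69600 - 3792\right) - 16308 = -73392 - 16308 = -89700$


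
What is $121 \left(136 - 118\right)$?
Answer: $2178$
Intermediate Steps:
$121 \left(136 - 118\right) = 121 \cdot 18 = 2178$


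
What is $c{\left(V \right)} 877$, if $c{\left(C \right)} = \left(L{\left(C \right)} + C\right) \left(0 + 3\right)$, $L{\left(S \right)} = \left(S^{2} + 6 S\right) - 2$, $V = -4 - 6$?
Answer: $73668$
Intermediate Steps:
$V = -10$ ($V = -4 - 6 = -10$)
$L{\left(S \right)} = -2 + S^{2} + 6 S$
$c{\left(C \right)} = -6 + 3 C^{2} + 21 C$ ($c{\left(C \right)} = \left(\left(-2 + C^{2} + 6 C\right) + C\right) \left(0 + 3\right) = \left(-2 + C^{2} + 7 C\right) 3 = -6 + 3 C^{2} + 21 C$)
$c{\left(V \right)} 877 = \left(-6 + 3 \left(-10\right)^{2} + 21 \left(-10\right)\right) 877 = \left(-6 + 3 \cdot 100 - 210\right) 877 = \left(-6 + 300 - 210\right) 877 = 84 \cdot 877 = 73668$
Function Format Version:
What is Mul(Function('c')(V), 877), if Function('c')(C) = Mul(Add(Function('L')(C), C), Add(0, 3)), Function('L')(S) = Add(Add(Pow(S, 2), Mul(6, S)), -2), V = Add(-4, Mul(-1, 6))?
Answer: 73668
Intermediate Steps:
V = -10 (V = Add(-4, -6) = -10)
Function('L')(S) = Add(-2, Pow(S, 2), Mul(6, S))
Function('c')(C) = Add(-6, Mul(3, Pow(C, 2)), Mul(21, C)) (Function('c')(C) = Mul(Add(Add(-2, Pow(C, 2), Mul(6, C)), C), Add(0, 3)) = Mul(Add(-2, Pow(C, 2), Mul(7, C)), 3) = Add(-6, Mul(3, Pow(C, 2)), Mul(21, C)))
Mul(Function('c')(V), 877) = Mul(Add(-6, Mul(3, Pow(-10, 2)), Mul(21, -10)), 877) = Mul(Add(-6, Mul(3, 100), -210), 877) = Mul(Add(-6, 300, -210), 877) = Mul(84, 877) = 73668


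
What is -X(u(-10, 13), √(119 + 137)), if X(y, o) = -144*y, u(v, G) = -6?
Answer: -864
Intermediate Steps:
-X(u(-10, 13), √(119 + 137)) = -(-144)*(-6) = -1*864 = -864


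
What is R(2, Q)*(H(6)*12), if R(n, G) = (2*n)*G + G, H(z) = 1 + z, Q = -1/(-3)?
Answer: 140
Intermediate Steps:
Q = ⅓ (Q = -1*(-⅓) = ⅓ ≈ 0.33333)
R(n, G) = G + 2*G*n (R(n, G) = 2*G*n + G = G + 2*G*n)
R(2, Q)*(H(6)*12) = ((1 + 2*2)/3)*((1 + 6)*12) = ((1 + 4)/3)*(7*12) = ((⅓)*5)*84 = (5/3)*84 = 140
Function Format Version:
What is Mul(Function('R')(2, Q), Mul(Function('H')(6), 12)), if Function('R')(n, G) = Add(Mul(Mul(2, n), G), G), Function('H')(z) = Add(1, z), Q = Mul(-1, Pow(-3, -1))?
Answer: 140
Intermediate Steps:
Q = Rational(1, 3) (Q = Mul(-1, Rational(-1, 3)) = Rational(1, 3) ≈ 0.33333)
Function('R')(n, G) = Add(G, Mul(2, G, n)) (Function('R')(n, G) = Add(Mul(2, G, n), G) = Add(G, Mul(2, G, n)))
Mul(Function('R')(2, Q), Mul(Function('H')(6), 12)) = Mul(Mul(Rational(1, 3), Add(1, Mul(2, 2))), Mul(Add(1, 6), 12)) = Mul(Mul(Rational(1, 3), Add(1, 4)), Mul(7, 12)) = Mul(Mul(Rational(1, 3), 5), 84) = Mul(Rational(5, 3), 84) = 140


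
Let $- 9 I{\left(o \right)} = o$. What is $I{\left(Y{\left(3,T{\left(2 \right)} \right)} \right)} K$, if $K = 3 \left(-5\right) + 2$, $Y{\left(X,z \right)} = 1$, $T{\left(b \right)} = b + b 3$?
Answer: $\frac{13}{9} \approx 1.4444$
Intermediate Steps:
$T{\left(b \right)} = 4 b$ ($T{\left(b \right)} = b + 3 b = 4 b$)
$K = -13$ ($K = -15 + 2 = -13$)
$I{\left(o \right)} = - \frac{o}{9}$
$I{\left(Y{\left(3,T{\left(2 \right)} \right)} \right)} K = \left(- \frac{1}{9}\right) 1 \left(-13\right) = \left(- \frac{1}{9}\right) \left(-13\right) = \frac{13}{9}$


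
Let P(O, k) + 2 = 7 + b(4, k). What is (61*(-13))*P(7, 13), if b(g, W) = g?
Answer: -7137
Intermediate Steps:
P(O, k) = 9 (P(O, k) = -2 + (7 + 4) = -2 + 11 = 9)
(61*(-13))*P(7, 13) = (61*(-13))*9 = -793*9 = -7137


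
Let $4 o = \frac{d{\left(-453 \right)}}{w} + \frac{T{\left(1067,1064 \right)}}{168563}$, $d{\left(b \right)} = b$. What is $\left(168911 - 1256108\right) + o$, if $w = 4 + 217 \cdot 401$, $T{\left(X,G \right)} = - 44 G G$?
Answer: $- \frac{21264874039572089}{19558027764} \approx -1.0873 \cdot 10^{6}$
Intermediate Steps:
$T{\left(X,G \right)} = - 44 G^{2}$
$w = 87021$ ($w = 4 + 87017 = 87021$)
$o = - \frac{1444928634581}{19558027764}$ ($o = \frac{- \frac{453}{87021} + \frac{\left(-44\right) 1064^{2}}{168563}}{4} = \frac{\left(-453\right) \frac{1}{87021} + \left(-44\right) 1132096 \cdot \frac{1}{168563}}{4} = \frac{- \frac{151}{29007} - \frac{49812224}{168563}}{4} = \frac{1}{4} \left(- \frac{1444928634581}{4889506941}\right) = - \frac{1444928634581}{19558027764} \approx -73.879$)
$\left(168911 - 1256108\right) + o = \left(168911 - 1256108\right) - \frac{1444928634581}{19558027764} = -1087197 - \frac{1444928634581}{19558027764} = - \frac{21264874039572089}{19558027764}$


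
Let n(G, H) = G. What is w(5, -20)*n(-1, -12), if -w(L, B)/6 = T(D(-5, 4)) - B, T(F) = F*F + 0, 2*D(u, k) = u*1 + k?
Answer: 243/2 ≈ 121.50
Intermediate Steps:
D(u, k) = k/2 + u/2 (D(u, k) = (u*1 + k)/2 = (u + k)/2 = (k + u)/2 = k/2 + u/2)
T(F) = F² (T(F) = F² + 0 = F²)
w(L, B) = -3/2 + 6*B (w(L, B) = -6*(((½)*4 + (½)*(-5))² - B) = -6*((2 - 5/2)² - B) = -6*((-½)² - B) = -6*(¼ - B) = -3/2 + 6*B)
w(5, -20)*n(-1, -12) = (-3/2 + 6*(-20))*(-1) = (-3/2 - 120)*(-1) = -243/2*(-1) = 243/2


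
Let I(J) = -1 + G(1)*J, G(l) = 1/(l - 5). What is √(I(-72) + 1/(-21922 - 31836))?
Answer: √49128629830/53758 ≈ 4.1231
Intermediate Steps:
G(l) = 1/(-5 + l)
I(J) = -1 - J/4 (I(J) = -1 + J/(-5 + 1) = -1 + J/(-4) = -1 - J/4)
√(I(-72) + 1/(-21922 - 31836)) = √((-1 - ¼*(-72)) + 1/(-21922 - 31836)) = √((-1 + 18) + 1/(-53758)) = √(17 - 1/53758) = √(913885/53758) = √49128629830/53758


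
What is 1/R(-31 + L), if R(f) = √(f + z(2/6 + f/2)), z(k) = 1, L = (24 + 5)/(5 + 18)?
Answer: -I*√15203/661 ≈ -0.18654*I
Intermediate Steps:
L = 29/23 ≈ 1.2609
R(f) = √(1 + f) (R(f) = √(f + 1) = √(1 + f))
1/R(-31 + L) = 1/(√(1 + (-31 + 29/23))) = 1/(√(1 - 684/23)) = 1/(√(-661/23)) = 1/(I*√15203/23) = -I*√15203/661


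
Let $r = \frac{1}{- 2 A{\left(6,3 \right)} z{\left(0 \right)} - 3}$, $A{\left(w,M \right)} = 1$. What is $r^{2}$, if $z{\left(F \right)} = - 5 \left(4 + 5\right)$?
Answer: $\frac{1}{7569} \approx 0.00013212$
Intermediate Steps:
$z{\left(F \right)} = -45$ ($z{\left(F \right)} = \left(-5\right) 9 = -45$)
$r = \frac{1}{87}$ ($r = \frac{1}{\left(-2\right) 1 \left(-45\right) - 3} = \frac{1}{\left(-2\right) \left(-45\right) - 3} = \frac{1}{90 - 3} = \frac{1}{87} \approx 0.011494$)
$r^{2} = \left(\frac{1}{87}\right)^{2} = \frac{1}{7569}$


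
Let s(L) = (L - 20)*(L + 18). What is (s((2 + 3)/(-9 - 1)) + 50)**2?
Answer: 1525225/16 ≈ 95327.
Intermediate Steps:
s(L) = (-20 + L)*(18 + L)
(s((2 + 3)/(-9 - 1)) + 50)**2 = ((-360 + ((2 + 3)/(-9 - 1))**2 - 2*(2 + 3)/(-9 - 1)) + 50)**2 = ((-360 + (5/(-10))**2 - 10/(-10)) + 50)**2 = ((-360 + (5*(-1/10))**2 - 10*(-1)/10) + 50)**2 = ((-360 + (-1/2)**2 - 2*(-1/2)) + 50)**2 = ((-360 + 1/4 + 1) + 50)**2 = (-1435/4 + 50)**2 = (-1235/4)**2 = 1525225/16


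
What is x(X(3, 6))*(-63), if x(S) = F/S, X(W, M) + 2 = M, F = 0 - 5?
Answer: 315/4 ≈ 78.750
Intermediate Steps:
F = -5
X(W, M) = -2 + M
x(S) = -5/S
x(X(3, 6))*(-63) = -5/(-2 + 6)*(-63) = -5/4*(-63) = 315/4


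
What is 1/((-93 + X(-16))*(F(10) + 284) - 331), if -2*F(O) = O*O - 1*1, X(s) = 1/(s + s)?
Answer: -64/1417397 ≈ -4.5153e-5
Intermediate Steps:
X(s) = 1/(2*s)
F(O) = 1/2 - O**2/2 (F(O) = -(O*O - 1*1)/2 = -(O**2 - 1)/2 = -(-1 + O**2)/2 = 1/2 - O**2/2)
1/((-93 + X(-16))*(F(10) + 284) - 331) = 1/((-93 + (1/2)/(-16))*((1/2 - 1/2*10**2) + 284) - 331) = 1/((-93 + (1/2)*(-1/16))*((1/2 - 1/2*100) + 284) - 331) = 1/((-93 - 1/32)*((1/2 - 50) + 284) - 331) = 1/(-2977*(-99/2 + 284)/32 - 331) = 1/(-2977/32*469/2 - 331) = 1/(-1396213/64 - 331) = 1/(-1417397/64) = -64/1417397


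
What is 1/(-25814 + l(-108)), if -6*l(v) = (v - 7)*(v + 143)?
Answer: -6/150859 ≈ -3.9772e-5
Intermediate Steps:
l(v) = -(-7 + v)*(143 + v)/6 (l(v) = -(v - 7)*(v + 143)/6 = -(-7 + v)*(143 + v)/6)
1/(-25814 + l(-108)) = 1/(-25814 + (1001/6 - 68/3*(-108) - ⅙*(-108)²)) = 1/(-25814 + (1001/6 + 2448 - ⅙*11664)) = 1/(-25814 + (1001/6 + 2448 - 1944)) = 1/(-25814 + 4025/6) = 1/(-150859/6) = -6/150859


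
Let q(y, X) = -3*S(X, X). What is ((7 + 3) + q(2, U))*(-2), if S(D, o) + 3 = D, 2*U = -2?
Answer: -44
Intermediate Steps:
U = -1 (U = (1/2)*(-2) = -1)
S(D, o) = -3 + D
q(y, X) = 9 - 3*X (q(y, X) = -3*(-3 + X) = 9 - 3*X)
((7 + 3) + q(2, U))*(-2) = ((7 + 3) + (9 - 3*(-1)))*(-2) = (10 + (9 + 3))*(-2) = (10 + 12)*(-2) = 22*(-2) = -44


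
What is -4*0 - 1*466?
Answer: -466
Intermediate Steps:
-4*0 - 1*466 = 0 - 466 = -466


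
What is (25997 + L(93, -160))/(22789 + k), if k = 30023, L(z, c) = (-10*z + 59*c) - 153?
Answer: 2579/8802 ≈ 0.29300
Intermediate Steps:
L(z, c) = -153 - 10*z + 59*c
(25997 + L(93, -160))/(22789 + k) = (25997 + (-153 - 10*93 + 59*(-160)))/(22789 + 30023) = (25997 + (-153 - 930 - 9440))/52812 = (25997 - 10523)*(1/52812) = 15474*(1/52812) = 2579/8802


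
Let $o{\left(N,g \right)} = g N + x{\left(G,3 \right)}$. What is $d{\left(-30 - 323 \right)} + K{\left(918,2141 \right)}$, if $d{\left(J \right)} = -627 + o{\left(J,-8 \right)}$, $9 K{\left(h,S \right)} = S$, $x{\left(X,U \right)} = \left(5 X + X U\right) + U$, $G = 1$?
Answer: $\frac{22013}{9} \approx 2445.9$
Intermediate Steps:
$x{\left(X,U \right)} = U + 5 X + U X$ ($x{\left(X,U \right)} = \left(5 X + U X\right) + U = U + 5 X + U X$)
$o{\left(N,g \right)} = 11 + N g$ ($o{\left(N,g \right)} = g N + \left(3 + 5 \cdot 1 + 3 \cdot 1\right) = N g + \left(3 + 5 + 3\right) = N g + 11 = 11 + N g$)
$K{\left(h,S \right)} = \frac{S}{9}$
$d{\left(J \right)} = -616 - 8 J$ ($d{\left(J \right)} = -627 + \left(11 + J \left(-8\right)\right) = -627 - \left(-11 + 8 J\right) = -616 - 8 J$)
$d{\left(-30 - 323 \right)} + K{\left(918,2141 \right)} = \left(-616 - 8 \left(-30 - 323\right)\right) + \frac{1}{9} \cdot 2141 = \left(-616 - -2824\right) + \frac{2141}{9} = \left(-616 + 2824\right) + \frac{2141}{9} = 2208 + \frac{2141}{9} = \frac{22013}{9}$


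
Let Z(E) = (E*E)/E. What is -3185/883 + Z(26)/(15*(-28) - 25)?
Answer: -1440283/392935 ≈ -3.6654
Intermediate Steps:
Z(E) = E (Z(E) = E**2/E = E)
-3185/883 + Z(26)/(15*(-28) - 25) = -3185/883 + 26/(15*(-28) - 25) = -3185*1/883 + 26/(-420 - 25) = -3185/883 + 26/(-445) = -3185/883 + 26*(-1/445) = -3185/883 - 26/445 = -1440283/392935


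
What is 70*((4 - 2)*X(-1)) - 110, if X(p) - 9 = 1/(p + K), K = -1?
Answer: 1080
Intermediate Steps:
X(p) = 9 + 1/(-1 + p) (X(p) = 9 + 1/(p - 1) = 9 + 1/(-1 + p))
70*((4 - 2)*X(-1)) - 110 = 70*((4 - 2)*((-8 + 9*(-1))/(-1 - 1))) - 110 = 70*(2*((-8 - 9)/(-2))) - 110 = 70*(2*(-½*(-17))) - 110 = 70*(2*(17/2)) - 110 = 70*17 - 110 = 1190 - 110 = 1080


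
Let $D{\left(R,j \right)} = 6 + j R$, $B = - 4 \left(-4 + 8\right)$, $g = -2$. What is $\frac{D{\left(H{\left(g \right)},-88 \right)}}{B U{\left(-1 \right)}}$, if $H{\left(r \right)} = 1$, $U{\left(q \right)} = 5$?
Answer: $\frac{41}{40} \approx 1.025$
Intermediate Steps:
$B = -16$ ($B = \left(-4\right) 4 = -16$)
$D{\left(R,j \right)} = 6 + R j$
$\frac{D{\left(H{\left(g \right)},-88 \right)}}{B U{\left(-1 \right)}} = \frac{6 + 1 \left(-88\right)}{\left(-16\right) 5} = \frac{6 - 88}{-80} = \left(-82\right) \left(- \frac{1}{80}\right) = \frac{41}{40}$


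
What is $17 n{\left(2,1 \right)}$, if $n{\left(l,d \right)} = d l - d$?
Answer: $17$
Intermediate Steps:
$n{\left(l,d \right)} = - d + d l$
$17 n{\left(2,1 \right)} = 17 \cdot 1 \left(-1 + 2\right) = 17 \cdot 1 \cdot 1 = 17 \cdot 1 = 17$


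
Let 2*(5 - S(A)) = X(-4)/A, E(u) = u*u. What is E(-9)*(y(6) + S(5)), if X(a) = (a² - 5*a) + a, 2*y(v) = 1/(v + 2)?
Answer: 12069/80 ≈ 150.86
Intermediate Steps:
y(v) = 1/(2*(2 + v)) (y(v) = 1/(2*(v + 2)) = 1/(2*(2 + v)))
X(a) = a² - 4*a
E(u) = u²
S(A) = 5 - 16/A (S(A) = 5 - (-4*(-4 - 4))/(2*A) = 5 - (-4*(-8))/(2*A) = 5 - 16/A)
E(-9)*(y(6) + S(5)) = (-9)²*(1/(2*(2 + 6)) + (5 - 16/5)) = 81*((½)/8 + (5 - 16*⅕)) = 81*((½)*(⅛) + (5 - 16/5)) = 81*(1/16 + 9/5) = 81*(149/80) = 12069/80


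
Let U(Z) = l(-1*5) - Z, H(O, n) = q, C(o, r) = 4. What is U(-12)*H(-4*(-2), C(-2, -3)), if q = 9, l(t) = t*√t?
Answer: 108 - 45*I*√5 ≈ 108.0 - 100.62*I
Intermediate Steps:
l(t) = t^(3/2)
H(O, n) = 9
U(Z) = -Z - 5*I*√5 (U(Z) = (-1*5)^(3/2) - Z = (-5)^(3/2) - Z = -5*I*√5 - Z = -Z - 5*I*√5)
U(-12)*H(-4*(-2), C(-2, -3)) = (-1*(-12) - 5*I*√5)*9 = (12 - 5*I*√5)*9 = 108 - 45*I*√5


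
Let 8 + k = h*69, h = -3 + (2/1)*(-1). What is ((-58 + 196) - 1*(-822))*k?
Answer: -338880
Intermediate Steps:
h = -5 (h = -3 + (2*1)*(-1) = -3 + 2*(-1) = -3 - 2 = -5)
k = -353 (k = -8 - 5*69 = -8 - 345 = -353)
((-58 + 196) - 1*(-822))*k = ((-58 + 196) - 1*(-822))*(-353) = (138 + 822)*(-353) = 960*(-353) = -338880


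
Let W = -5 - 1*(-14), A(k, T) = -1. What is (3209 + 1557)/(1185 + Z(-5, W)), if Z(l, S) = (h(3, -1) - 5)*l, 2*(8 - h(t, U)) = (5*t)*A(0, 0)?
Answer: 9532/2265 ≈ 4.2084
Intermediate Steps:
h(t, U) = 8 + 5*t/2 (h(t, U) = 8 - 5*t*(-1)/2 = 8 - (-5)*t/2 = 8 + 5*t/2)
W = 9 (W = -5 + 14 = 9)
Z(l, S) = 21*l/2 (Z(l, S) = ((8 + (5/2)*3) - 5)*l = ((8 + 15/2) - 5)*l = (31/2 - 5)*l = 21*l/2)
(3209 + 1557)/(1185 + Z(-5, W)) = (3209 + 1557)/(1185 + (21/2)*(-5)) = 4766/(1185 - 105/2) = 4766/(2265/2) = 4766*(2/2265) = 9532/2265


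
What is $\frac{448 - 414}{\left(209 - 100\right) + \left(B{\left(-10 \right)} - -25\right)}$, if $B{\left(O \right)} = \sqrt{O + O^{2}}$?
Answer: $\frac{2278}{8933} - \frac{51 \sqrt{10}}{8933} \approx 0.23696$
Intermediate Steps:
$\frac{448 - 414}{\left(209 - 100\right) + \left(B{\left(-10 \right)} - -25\right)} = \frac{448 - 414}{\left(209 - 100\right) + \left(\sqrt{- 10 \left(1 - 10\right)} - -25\right)} = \frac{34}{109 + \left(\sqrt{\left(-10\right) \left(-9\right)} + 25\right)} = \frac{34}{109 + \left(\sqrt{90} + 25\right)} = \frac{34}{109 + \left(3 \sqrt{10} + 25\right)} = \frac{34}{109 + \left(25 + 3 \sqrt{10}\right)} = \frac{34}{134 + 3 \sqrt{10}}$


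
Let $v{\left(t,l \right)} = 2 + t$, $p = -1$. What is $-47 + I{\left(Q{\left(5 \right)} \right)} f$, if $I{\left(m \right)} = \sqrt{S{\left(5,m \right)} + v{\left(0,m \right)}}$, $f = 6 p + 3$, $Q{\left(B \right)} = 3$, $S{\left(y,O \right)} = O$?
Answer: $-47 - 3 \sqrt{5} \approx -53.708$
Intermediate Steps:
$f = -3$ ($f = 6 \left(-1\right) + 3 = -6 + 3 = -3$)
$I{\left(m \right)} = \sqrt{2 + m}$ ($I{\left(m \right)} = \sqrt{m + \left(2 + 0\right)} = \sqrt{m + 2} = \sqrt{2 + m}$)
$-47 + I{\left(Q{\left(5 \right)} \right)} f = -47 + \sqrt{2 + 3} \left(-3\right) = -47 + \sqrt{5} \left(-3\right) = -47 - 3 \sqrt{5}$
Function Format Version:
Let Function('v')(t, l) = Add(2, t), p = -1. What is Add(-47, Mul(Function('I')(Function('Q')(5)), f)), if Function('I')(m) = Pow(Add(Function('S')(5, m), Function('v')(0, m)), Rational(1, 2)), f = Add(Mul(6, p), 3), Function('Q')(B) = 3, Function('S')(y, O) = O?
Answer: Add(-47, Mul(-3, Pow(5, Rational(1, 2)))) ≈ -53.708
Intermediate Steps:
f = -3 (f = Add(Mul(6, -1), 3) = Add(-6, 3) = -3)
Function('I')(m) = Pow(Add(2, m), Rational(1, 2)) (Function('I')(m) = Pow(Add(m, Add(2, 0)), Rational(1, 2)) = Pow(Add(m, 2), Rational(1, 2)) = Pow(Add(2, m), Rational(1, 2)))
Add(-47, Mul(Function('I')(Function('Q')(5)), f)) = Add(-47, Mul(Pow(Add(2, 3), Rational(1, 2)), -3)) = Add(-47, Mul(Pow(5, Rational(1, 2)), -3)) = Add(-47, Mul(-3, Pow(5, Rational(1, 2))))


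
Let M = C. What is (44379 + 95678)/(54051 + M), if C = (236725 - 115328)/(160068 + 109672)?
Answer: 37778975180/14579838137 ≈ 2.5912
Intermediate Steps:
C = 121397/269740 ≈ 0.45005
M = 121397/269740 ≈ 0.45005
(44379 + 95678)/(54051 + M) = (44379 + 95678)/(54051 + 121397/269740) = 140057/(14579838137/269740) = 140057*(269740/14579838137) = 37778975180/14579838137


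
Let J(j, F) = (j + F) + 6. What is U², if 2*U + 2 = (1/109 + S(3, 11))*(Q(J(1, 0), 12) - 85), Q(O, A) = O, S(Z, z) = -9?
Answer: 1452448321/11881 ≈ 1.2225e+5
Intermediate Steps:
J(j, F) = 6 + F + j (J(j, F) = (F + j) + 6 = 6 + F + j)
U = 38111/109 (U = -1 + ((1/109 - 9)*((6 + 0 + 1) - 85))/2 = -1 + ((1/109 - 9)*(7 - 85))/2 = -1 + (-980/109*(-78))/2 = -1 + (½)*(76440/109) = -1 + 38220/109 = 38111/109 ≈ 349.64)
U² = (38111/109)² = 1452448321/11881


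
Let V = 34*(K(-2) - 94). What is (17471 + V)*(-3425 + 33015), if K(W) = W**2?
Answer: 426421490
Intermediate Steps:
V = -3060 (V = 34*((-2)**2 - 94) = 34*(4 - 94) = 34*(-90) = -3060)
(17471 + V)*(-3425 + 33015) = (17471 - 3060)*(-3425 + 33015) = 14411*29590 = 426421490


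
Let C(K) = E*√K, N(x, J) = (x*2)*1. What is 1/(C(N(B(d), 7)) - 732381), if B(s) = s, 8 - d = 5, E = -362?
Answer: -244127/178793714299 + 362*√6/536381142897 ≈ -1.3638e-6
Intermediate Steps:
d = 3 (d = 8 - 1*5 = 8 - 5 = 3)
N(x, J) = 2*x (N(x, J) = (2*x)*1 = 2*x)
C(K) = -362*√K
1/(C(N(B(d), 7)) - 732381) = 1/(-362*√6 - 732381) = 1/(-732381 - 362*√6)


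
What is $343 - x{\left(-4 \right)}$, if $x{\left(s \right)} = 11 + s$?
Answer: $336$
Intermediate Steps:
$343 - x{\left(-4 \right)} = 343 - \left(11 - 4\right) = 343 - 7 = 336$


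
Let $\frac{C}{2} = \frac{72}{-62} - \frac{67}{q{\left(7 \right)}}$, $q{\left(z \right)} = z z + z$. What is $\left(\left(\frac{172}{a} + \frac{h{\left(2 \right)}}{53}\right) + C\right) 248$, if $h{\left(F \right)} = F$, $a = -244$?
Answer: $- \frac{30209890}{22631} \approx -1334.9$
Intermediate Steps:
$q{\left(z \right)} = z + z^{2}$ ($q{\left(z \right)} = z^{2} + z = z + z^{2}$)
$C = - \frac{4093}{868}$ ($C = 2 \left(\frac{72}{-62} - \frac{67}{7 \left(1 + 7\right)}\right) = 2 \left(72 \left(- \frac{1}{62}\right) - \frac{67}{7 \cdot 8}\right) = 2 \left(- \frac{36}{31} - \frac{67}{56}\right) = 2 \left(- \frac{4093}{1736}\right) = - \frac{4093}{868} \approx -4.7154$)
$\left(\left(\frac{172}{a} + \frac{h{\left(2 \right)}}{53}\right) + C\right) 248 = \left(\left(\frac{172}{-244} + \frac{2}{53}\right) - \frac{4093}{868}\right) 248 = \left(\left(172 \left(- \frac{1}{244}\right) + 2 \cdot \frac{1}{53}\right) - \frac{4093}{868}\right) 248 = \left(\left(- \frac{43}{61} + \frac{2}{53}\right) - \frac{4093}{868}\right) 248 = \left(- \frac{2157}{3233} - \frac{4093}{868}\right) 248 = \left(- \frac{15104945}{2806244}\right) 248 = - \frac{30209890}{22631}$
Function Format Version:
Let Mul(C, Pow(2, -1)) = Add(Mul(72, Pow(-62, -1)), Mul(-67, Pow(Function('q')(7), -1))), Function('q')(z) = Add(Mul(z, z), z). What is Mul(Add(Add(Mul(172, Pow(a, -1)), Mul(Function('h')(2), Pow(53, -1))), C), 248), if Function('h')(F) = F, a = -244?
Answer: Rational(-30209890, 22631) ≈ -1334.9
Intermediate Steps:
Function('q')(z) = Add(z, Pow(z, 2)) (Function('q')(z) = Add(Pow(z, 2), z) = Add(z, Pow(z, 2)))
C = Rational(-4093, 868) (C = Mul(2, Add(Mul(72, Pow(-62, -1)), Mul(-67, Pow(Mul(7, Add(1, 7)), -1)))) = Mul(2, Add(Mul(72, Rational(-1, 62)), Mul(-67, Pow(Mul(7, 8), -1)))) = Mul(2, Add(Rational(-36, 31), Mul(-67, Pow(56, -1)))) = Mul(2, Add(Rational(-36, 31), Mul(-67, Rational(1, 56)))) = Mul(2, Add(Rational(-36, 31), Rational(-67, 56))) = Mul(2, Rational(-4093, 1736)) = Rational(-4093, 868) ≈ -4.7154)
Mul(Add(Add(Mul(172, Pow(a, -1)), Mul(Function('h')(2), Pow(53, -1))), C), 248) = Mul(Add(Add(Mul(172, Pow(-244, -1)), Mul(2, Pow(53, -1))), Rational(-4093, 868)), 248) = Mul(Add(Add(Mul(172, Rational(-1, 244)), Mul(2, Rational(1, 53))), Rational(-4093, 868)), 248) = Mul(Add(Add(Rational(-43, 61), Rational(2, 53)), Rational(-4093, 868)), 248) = Mul(Add(Rational(-2157, 3233), Rational(-4093, 868)), 248) = Mul(Rational(-15104945, 2806244), 248) = Rational(-30209890, 22631)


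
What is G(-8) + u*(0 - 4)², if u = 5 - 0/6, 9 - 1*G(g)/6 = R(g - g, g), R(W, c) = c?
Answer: 182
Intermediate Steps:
G(g) = 54 - 6*g
u = 5 (u = 5 - 0/6 = 5 - 4*0 = 5 + 0 = 5)
G(-8) + u*(0 - 4)² = (54 - 6*(-8)) + 5*(0 - 4)² = (54 + 48) + 5*(-4)² = 102 + 5*16 = 102 + 80 = 182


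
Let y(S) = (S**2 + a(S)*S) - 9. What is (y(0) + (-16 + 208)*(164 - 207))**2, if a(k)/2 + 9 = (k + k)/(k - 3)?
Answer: 68310225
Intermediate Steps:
a(k) = -18 + 4*k/(-3 + k) (a(k) = -18 + 2*((k + k)/(k - 3)) = -18 + 2*((2*k)/(-3 + k)) = -18 + 2*(2*k/(-3 + k)) = -18 + 4*k/(-3 + k))
y(S) = -9 + S**2 + 2*S*(27 - 7*S)/(-3 + S) (y(S) = (S**2 + (2*(27 - 7*S)/(-3 + S))*S) - 9 = (S**2 + 2*S*(27 - 7*S)/(-3 + S)) - 9 = -9 + S**2 + 2*S*(27 - 7*S)/(-3 + S))
(y(0) + (-16 + 208)*(164 - 207))**2 = ((27 + 0**3 - 17*0**2 + 45*0)/(-3 + 0) + (-16 + 208)*(164 - 207))**2 = ((27 + 0 - 17*0 + 0)/(-3) + 192*(-43))**2 = (-(27 + 0 + 0 + 0)/3 - 8256)**2 = (-1/3*27 - 8256)**2 = (-9 - 8256)**2 = (-8265)**2 = 68310225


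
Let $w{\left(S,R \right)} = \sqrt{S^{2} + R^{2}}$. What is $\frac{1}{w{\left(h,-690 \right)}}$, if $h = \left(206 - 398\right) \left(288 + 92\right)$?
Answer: $\frac{\sqrt{5915153}}{177454590} \approx 1.3706 \cdot 10^{-5}$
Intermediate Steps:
$h = -72960$ ($h = \left(-192\right) 380 = -72960$)
$w{\left(S,R \right)} = \sqrt{R^{2} + S^{2}}$
$\frac{1}{w{\left(h,-690 \right)}} = \frac{1}{\sqrt{\left(-690\right)^{2} + \left(-72960\right)^{2}}} = \frac{1}{\sqrt{476100 + 5323161600}} = \frac{1}{\sqrt{5323637700}} = \frac{1}{30 \sqrt{5915153}} = \frac{\sqrt{5915153}}{177454590}$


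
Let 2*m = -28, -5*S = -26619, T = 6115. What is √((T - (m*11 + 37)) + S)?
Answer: √288895/5 ≈ 107.50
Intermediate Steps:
S = 26619/5 (S = -⅕*(-26619) = 26619/5 ≈ 5323.8)
m = -14 (m = (½)*(-28) = -14)
√((T - (m*11 + 37)) + S) = √((6115 - (-14*11 + 37)) + 26619/5) = √((6115 - (-154 + 37)) + 26619/5) = √((6115 - 1*(-117)) + 26619/5) = √((6115 + 117) + 26619/5) = √(6232 + 26619/5) = √(57779/5) = √288895/5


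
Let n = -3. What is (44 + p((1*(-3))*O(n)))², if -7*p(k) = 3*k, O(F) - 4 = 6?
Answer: 158404/49 ≈ 3232.7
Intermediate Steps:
O(F) = 10 (O(F) = 4 + 6 = 10)
p(k) = -3*k/7
(44 + p((1*(-3))*O(n)))² = (44 - 3*1*(-3)*10/7)² = (44 - (-9)*10/7)² = (44 - 3/7*(-30))² = (44 + 90/7)² = (398/7)² = 158404/49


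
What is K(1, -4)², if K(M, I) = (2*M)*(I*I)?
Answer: 1024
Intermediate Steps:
K(M, I) = 2*M*I² (K(M, I) = (2*M)*I² = 2*M*I²)
K(1, -4)² = (2*1*(-4)²)² = (2*1*16)² = 32² = 1024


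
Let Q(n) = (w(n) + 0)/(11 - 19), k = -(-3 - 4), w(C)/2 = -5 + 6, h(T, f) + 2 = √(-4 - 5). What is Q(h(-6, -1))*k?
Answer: -7/4 ≈ -1.7500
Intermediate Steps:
h(T, f) = -2 + 3*I (h(T, f) = -2 + √(-4 - 5) = -2 + √(-9) = -2 + 3*I)
w(C) = 2 (w(C) = 2*(-5 + 6) = 2*1 = 2)
k = 7 (k = -1*(-7) = 7)
Q(n) = -¼ (Q(n) = (2 + 0)/(11 - 19) = 2/(-8) = 2*(-⅛) = -¼)
Q(h(-6, -1))*k = -¼*7 = -7/4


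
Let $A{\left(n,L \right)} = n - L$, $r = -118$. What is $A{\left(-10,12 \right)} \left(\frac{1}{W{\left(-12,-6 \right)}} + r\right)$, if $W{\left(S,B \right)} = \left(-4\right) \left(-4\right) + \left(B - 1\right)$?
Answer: $\frac{23342}{9} \approx 2593.6$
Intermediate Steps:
$W{\left(S,B \right)} = 15 + B$ ($W{\left(S,B \right)} = 16 + \left(-1 + B\right) = 15 + B$)
$A{\left(-10,12 \right)} \left(\frac{1}{W{\left(-12,-6 \right)}} + r\right) = \left(-10 - 12\right) \left(\frac{1}{15 - 6} - 118\right) = \left(-10 - 12\right) \left(\frac{1}{9} - 118\right) = - 22 \left(\frac{1}{9} - 118\right) = \left(-22\right) \left(- \frac{1061}{9}\right) = \frac{23342}{9}$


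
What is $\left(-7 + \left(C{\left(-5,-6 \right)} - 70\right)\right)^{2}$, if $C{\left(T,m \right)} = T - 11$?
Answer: $8649$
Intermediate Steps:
$C{\left(T,m \right)} = -11 + T$
$\left(-7 + \left(C{\left(-5,-6 \right)} - 70\right)\right)^{2} = \left(-7 - 86\right)^{2} = \left(-93\right)^{2} = 8649$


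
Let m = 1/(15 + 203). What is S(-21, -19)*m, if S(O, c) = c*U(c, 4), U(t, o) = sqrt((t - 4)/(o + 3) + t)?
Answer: -19*I*sqrt(273)/763 ≈ -0.41144*I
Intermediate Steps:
m = 1/218 ≈ 0.0045872
U(t, o) = sqrt(t + (-4 + t)/(3 + o)) (U(t, o) = sqrt((-4 + t)/(3 + o) + t) = sqrt(t + (-4 + t)/(3 + o)))
S(O, c) = c*sqrt(-4/7 + 8*c/7) (S(O, c) = c*sqrt((-4 + c + c*(3 + 4))/(3 + 4)) = c*sqrt((-4 + c + c*7)/7) = c*sqrt((-4 + c + 7*c)/7) = c*sqrt((-4 + 8*c)/7) = c*sqrt(-4/7 + 8*c/7))
S(-21, -19)*m = ((2/7)*(-19)*sqrt(-7 + 14*(-19)))*(1/218) = ((2/7)*(-19)*sqrt(-7 - 266))*(1/218) = ((2/7)*(-19)*sqrt(-273))*(1/218) = ((2/7)*(-19)*(I*sqrt(273)))*(1/218) = -38*I*sqrt(273)/7*(1/218) = -19*I*sqrt(273)/763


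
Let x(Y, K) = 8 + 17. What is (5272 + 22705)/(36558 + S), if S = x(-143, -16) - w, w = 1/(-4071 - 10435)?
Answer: 1465106/1915787 ≈ 0.76475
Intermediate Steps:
x(Y, K) = 25
w = -1/14506 (w = 1/(-14506) = -1/14506 ≈ -6.8937e-5)
S = 362651/14506 (S = 25 - 1*(-1/14506) = 25 + 1/14506 = 362651/14506 ≈ 25.000)
(5272 + 22705)/(36558 + S) = (5272 + 22705)/(36558 + 362651/14506) = 27977/(530672999/14506) = 27977*(14506/530672999) = 1465106/1915787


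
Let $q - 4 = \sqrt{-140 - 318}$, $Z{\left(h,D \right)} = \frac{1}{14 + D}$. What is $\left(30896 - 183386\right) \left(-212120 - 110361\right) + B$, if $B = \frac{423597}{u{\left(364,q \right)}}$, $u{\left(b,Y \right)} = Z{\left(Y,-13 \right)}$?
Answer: $49175551287$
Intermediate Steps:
$q = 4 + i \sqrt{458}$ ($q = 4 + \sqrt{-140 - 318} = 4 + \sqrt{-458} = 4 + i \sqrt{458} \approx 4.0 + 21.401 i$)
$u{\left(b,Y \right)} = 1$ ($u{\left(b,Y \right)} = \frac{1}{14 - 13} = 1^{-1} = 1$)
$B = 423597$ ($B = \frac{423597}{1} = 423597 \cdot 1 = 423597$)
$\left(30896 - 183386\right) \left(-212120 - 110361\right) + B = \left(30896 - 183386\right) \left(-212120 - 110361\right) + 423597 = - 152490 \left(-212120 - 110361\right) + 423597 = \left(-152490\right) \left(-322481\right) + 423597 = 49175127690 + 423597 = 49175551287$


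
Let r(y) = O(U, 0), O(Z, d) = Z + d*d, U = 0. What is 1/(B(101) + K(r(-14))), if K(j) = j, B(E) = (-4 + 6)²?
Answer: ¼ ≈ 0.25000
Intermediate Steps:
B(E) = 4 (B(E) = 2² = 4)
O(Z, d) = Z + d²
r(y) = 0 (r(y) = 0 + 0² = 0 + 0 = 0)
1/(B(101) + K(r(-14))) = 1/(4 + 0) = 1/4 = ¼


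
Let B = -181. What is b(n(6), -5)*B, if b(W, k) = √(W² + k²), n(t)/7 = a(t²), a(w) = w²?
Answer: -181*√82301209 ≈ -1.6420e+6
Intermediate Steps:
n(t) = 7*t⁴ (n(t) = 7*(t²)² = 7*t⁴)
b(n(6), -5)*B = √((7*6⁴)² + (-5)²)*(-181) = √((7*1296)² + 25)*(-181) = √(9072² + 25)*(-181) = √(82301184 + 25)*(-181) = √82301209*(-181) = -181*√82301209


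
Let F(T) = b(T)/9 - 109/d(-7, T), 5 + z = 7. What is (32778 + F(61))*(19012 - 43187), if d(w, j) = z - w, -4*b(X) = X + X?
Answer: -1584066875/2 ≈ -7.9203e+8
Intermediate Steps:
z = 2 (z = -5 + 7 = 2)
b(X) = -X/2 (b(X) = -(X + X)/4 = -X/2)
d(w, j) = 2 - w
F(T) = -109/9 - T/18 (F(T) = -T/2/9 - 109/(2 - 1*(-7)) = -T/2*(1/9) - 109/(2 + 7) = -T/18 - 109/9 = -109/9 - T/18)
(32778 + F(61))*(19012 - 43187) = (32778 + (-109/9 - 1/18*61))*(19012 - 43187) = (32778 + (-109/9 - 61/18))*(-24175) = (32778 - 31/2)*(-24175) = (65525/2)*(-24175) = -1584066875/2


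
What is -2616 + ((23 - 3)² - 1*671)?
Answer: -2887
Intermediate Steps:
-2616 + ((23 - 3)² - 1*671) = -2616 + (20² - 671) = -2616 + (400 - 671) = -2616 - 271 = -2887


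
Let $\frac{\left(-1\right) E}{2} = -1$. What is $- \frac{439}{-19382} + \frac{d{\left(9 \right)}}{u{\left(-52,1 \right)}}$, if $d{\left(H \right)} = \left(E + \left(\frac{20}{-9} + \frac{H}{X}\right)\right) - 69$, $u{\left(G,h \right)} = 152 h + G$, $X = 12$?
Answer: $- \frac{4619623}{6977520} \approx -0.66207$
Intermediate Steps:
$u{\left(G,h \right)} = G + 152 h$
$E = 2$ ($E = \left(-2\right) \left(-1\right) = 2$)
$d{\left(H \right)} = - \frac{623}{9} + \frac{H}{12}$ ($d{\left(H \right)} = \left(2 + \left(\frac{20}{-9} + \frac{H}{12}\right)\right) - 69 = \left(2 + \left(20 \left(- \frac{1}{9}\right) + H \frac{1}{12}\right)\right) - 69 = \left(2 + \left(- \frac{20}{9} + \frac{H}{12}\right)\right) - 69 = \left(- \frac{2}{9} + \frac{H}{12}\right) - 69 = - \frac{623}{9} + \frac{H}{12}$)
$- \frac{439}{-19382} + \frac{d{\left(9 \right)}}{u{\left(-52,1 \right)}} = - \frac{439}{-19382} + \frac{- \frac{623}{9} + \frac{1}{12} \cdot 9}{-52 + 152 \cdot 1} = \left(-439\right) \left(- \frac{1}{19382}\right) + \frac{- \frac{623}{9} + \frac{3}{4}}{-52 + 152} = \frac{439}{19382} - \frac{2465}{36 \cdot 100} = \frac{439}{19382} - \frac{493}{720} = - \frac{4619623}{6977520}$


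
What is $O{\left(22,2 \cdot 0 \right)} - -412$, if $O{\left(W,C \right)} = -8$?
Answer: $404$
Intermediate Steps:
$O{\left(22,2 \cdot 0 \right)} - -412 = -8 - -412 = -8 + 412 = 404$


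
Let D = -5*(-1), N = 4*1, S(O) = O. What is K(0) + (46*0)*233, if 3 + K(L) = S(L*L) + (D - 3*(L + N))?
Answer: -10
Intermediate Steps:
N = 4
D = 5
K(L) = -10 + L² - 3*L (K(L) = -3 + (L*L + (5 - 3*(L + 4))) = -3 + (L² + (5 - 3*(4 + L))) = -3 + (L² + (5 - (12 + 3*L))) = -3 + (L² + (5 + (-12 - 3*L))) = -3 + (L² + (-7 - 3*L)) = -3 + (-7 + L² - 3*L) = -10 + L² - 3*L)
K(0) + (46*0)*233 = (-10 + 0² - 3*0) + (46*0)*233 = (-10 + 0 + 0) + 0*233 = -10 + 0 = -10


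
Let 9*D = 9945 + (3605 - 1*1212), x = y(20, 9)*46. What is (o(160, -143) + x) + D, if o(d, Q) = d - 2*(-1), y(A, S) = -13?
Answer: 8414/9 ≈ 934.89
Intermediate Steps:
o(d, Q) = 2 + d (o(d, Q) = d + 2 = 2 + d)
x = -598 (x = -13*46 = -598)
D = 12338/9 (D = (9945 + (3605 - 1*1212))/9 = (9945 + (3605 - 1212))/9 = (9945 + 2393)/9 = (⅑)*12338 = 12338/9 ≈ 1370.9)
(o(160, -143) + x) + D = ((2 + 160) - 598) + 12338/9 = (162 - 598) + 12338/9 = -436 + 12338/9 = 8414/9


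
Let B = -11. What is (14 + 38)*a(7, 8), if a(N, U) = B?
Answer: -572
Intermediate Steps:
a(N, U) = -11
(14 + 38)*a(7, 8) = (14 + 38)*(-11) = 52*(-11) = -572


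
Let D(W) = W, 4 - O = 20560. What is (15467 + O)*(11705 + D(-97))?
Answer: -59073112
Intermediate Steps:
O = -20556 (O = 4 - 1*20560 = 4 - 20560 = -20556)
(15467 + O)*(11705 + D(-97)) = (15467 - 20556)*(11705 - 97) = -5089*11608 = -59073112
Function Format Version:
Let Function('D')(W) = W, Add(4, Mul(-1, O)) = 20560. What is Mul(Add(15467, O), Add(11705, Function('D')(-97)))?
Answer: -59073112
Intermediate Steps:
O = -20556 (O = Add(4, Mul(-1, 20560)) = Add(4, -20560) = -20556)
Mul(Add(15467, O), Add(11705, Function('D')(-97))) = Mul(Add(15467, -20556), Add(11705, -97)) = Mul(-5089, 11608) = -59073112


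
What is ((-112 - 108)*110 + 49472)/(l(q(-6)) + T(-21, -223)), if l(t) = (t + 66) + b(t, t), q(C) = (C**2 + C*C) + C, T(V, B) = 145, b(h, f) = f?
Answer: 25272/343 ≈ 73.679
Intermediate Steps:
q(C) = C + 2*C**2 (q(C) = (C**2 + C**2) + C = 2*C**2 + C = C + 2*C**2)
l(t) = 66 + 2*t (l(t) = (t + 66) + t = (66 + t) + t = 66 + 2*t)
((-112 - 108)*110 + 49472)/(l(q(-6)) + T(-21, -223)) = ((-112 - 108)*110 + 49472)/((66 + 2*(-6*(1 + 2*(-6)))) + 145) = (-220*110 + 49472)/((66 + 2*(-6*(1 - 12))) + 145) = (-24200 + 49472)/((66 + 2*(-6*(-11))) + 145) = 25272/((66 + 2*66) + 145) = 25272/((66 + 132) + 145) = 25272/(198 + 145) = 25272/343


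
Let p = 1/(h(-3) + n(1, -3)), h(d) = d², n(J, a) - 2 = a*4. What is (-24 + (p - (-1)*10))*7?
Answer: -105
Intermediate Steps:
n(J, a) = 2 + 4*a (n(J, a) = 2 + a*4 = 2 + 4*a)
p = -1 (p = 1/((-3)² + (2 + 4*(-3))) = 1/(9 + (2 - 12)) = 1/(9 - 10) = 1/(-1) = -1)
(-24 + (p - (-1)*10))*7 = (-24 + (-1 - (-1)*10))*7 = (-24 + (-1 - 1*(-10)))*7 = (-24 + (-1 + 10))*7 = (-24 + 9)*7 = -15*7 = -105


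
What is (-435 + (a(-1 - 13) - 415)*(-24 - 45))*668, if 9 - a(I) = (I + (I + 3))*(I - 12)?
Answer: 48382572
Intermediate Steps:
a(I) = 9 - (-12 + I)*(3 + 2*I) (a(I) = 9 - (I + (I + 3))*(I - 12) = 9 - (I + (3 + I))*(-12 + I) = 9 - (3 + 2*I)*(-12 + I) = 9 - (-12 + I)*(3 + 2*I))
(-435 + (a(-1 - 13) - 415)*(-24 - 45))*668 = (-435 + ((45 - 2*(-1 - 13)² + 21*(-1 - 13)) - 415)*(-24 - 45))*668 = (-435 + ((45 - 2*(-14)² + 21*(-14)) - 415)*(-69))*668 = (-435 + ((45 - 2*196 - 294) - 415)*(-69))*668 = (-435 + ((45 - 392 - 294) - 415)*(-69))*668 = (-435 + (-641 - 415)*(-69))*668 = (-435 - 1056*(-69))*668 = (-435 + 72864)*668 = 72429*668 = 48382572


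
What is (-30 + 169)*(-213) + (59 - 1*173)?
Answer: -29721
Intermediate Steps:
(-30 + 169)*(-213) + (59 - 1*173) = 139*(-213) + (59 - 173) = -29607 - 114 = -29721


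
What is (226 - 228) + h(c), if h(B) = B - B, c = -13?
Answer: -2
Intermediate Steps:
h(B) = 0
(226 - 228) + h(c) = (226 - 228) + 0 = -2 + 0 = -2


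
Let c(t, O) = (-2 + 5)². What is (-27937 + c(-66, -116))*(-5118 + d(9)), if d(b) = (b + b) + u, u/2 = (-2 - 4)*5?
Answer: 144108480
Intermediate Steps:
c(t, O) = 9 (c(t, O) = 3² = 9)
u = -60 (u = 2*((-2 - 4)*5) = 2*(-6*5) = 2*(-30) = -60)
d(b) = -60 + 2*b (d(b) = (b + b) - 60 = 2*b - 60 = -60 + 2*b)
(-27937 + c(-66, -116))*(-5118 + d(9)) = (-27937 + 9)*(-5118 + (-60 + 2*9)) = -27928*(-5118 + (-60 + 18)) = -27928*(-5118 - 42) = -27928*(-5160) = 144108480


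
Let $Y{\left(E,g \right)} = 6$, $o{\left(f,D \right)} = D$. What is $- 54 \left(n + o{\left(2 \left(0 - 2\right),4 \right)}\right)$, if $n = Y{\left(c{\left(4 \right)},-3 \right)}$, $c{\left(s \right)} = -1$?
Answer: $-540$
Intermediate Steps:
$n = 6$
$- 54 \left(n + o{\left(2 \left(0 - 2\right),4 \right)}\right) = - 54 \left(6 + 4\right) = \left(-54\right) 10 = -540$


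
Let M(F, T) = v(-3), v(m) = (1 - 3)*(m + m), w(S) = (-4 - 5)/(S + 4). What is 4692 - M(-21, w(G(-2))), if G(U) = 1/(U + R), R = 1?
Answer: 4680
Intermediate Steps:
G(U) = 1/(1 + U) (G(U) = 1/(U + 1) = 1/(1 + U))
w(S) = -9/(4 + S)
v(m) = -4*m
M(F, T) = 12 (M(F, T) = -4*(-3) = 12)
4692 - M(-21, w(G(-2))) = 4692 - 1*12 = 4692 - 12 = 4680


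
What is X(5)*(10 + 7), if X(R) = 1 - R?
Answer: -68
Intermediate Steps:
X(5)*(10 + 7) = (1 - 1*5)*(10 + 7) = (1 - 5)*17 = -4*17 = -68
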